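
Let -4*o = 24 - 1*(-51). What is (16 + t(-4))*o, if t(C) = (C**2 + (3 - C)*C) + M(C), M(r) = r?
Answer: 0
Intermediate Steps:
t(C) = C + C**2 + C*(3 - C) (t(C) = (C**2 + (3 - C)*C) + C = (C**2 + C*(3 - C)) + C = C + C**2 + C*(3 - C))
o = -75/4 (o = -(24 - 1*(-51))/4 = -(24 + 51)/4 = -1/4*75 = -75/4 ≈ -18.750)
(16 + t(-4))*o = (16 + 4*(-4))*(-75/4) = (16 - 16)*(-75/4) = 0*(-75/4) = 0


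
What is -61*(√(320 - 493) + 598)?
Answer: -36478 - 61*I*√173 ≈ -36478.0 - 802.33*I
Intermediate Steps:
-61*(√(320 - 493) + 598) = -61*(√(-173) + 598) = -61*(I*√173 + 598) = -61*(598 + I*√173) = -36478 - 61*I*√173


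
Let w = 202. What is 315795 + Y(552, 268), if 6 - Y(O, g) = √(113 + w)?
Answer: 315801 - 3*√35 ≈ 3.1578e+5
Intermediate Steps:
Y(O, g) = 6 - 3*√35 (Y(O, g) = 6 - √(113 + 202) = 6 - √315 = 6 - 3*√35)
315795 + Y(552, 268) = 315795 + (6 - 3*√35) = 315801 - 3*√35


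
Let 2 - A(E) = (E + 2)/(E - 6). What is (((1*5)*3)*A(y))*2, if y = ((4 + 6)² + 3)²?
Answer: 317850/10603 ≈ 29.977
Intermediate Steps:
y = 10609 (y = (10² + 3)² = (100 + 3)² = 103² = 10609)
A(E) = 2 - (2 + E)/(-6 + E) (A(E) = 2 - (E + 2)/(E - 6) = 2 - (2 + E)/(-6 + E))
(((1*5)*3)*A(y))*2 = (((1*5)*3)*((-14 + 10609)/(-6 + 10609)))*2 = ((5*3)*(10595/10603))*2 = (15*((1/10603)*10595))*2 = (15*(10595/10603))*2 = (158925/10603)*2 = 317850/10603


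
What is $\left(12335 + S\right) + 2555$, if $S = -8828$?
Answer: $6062$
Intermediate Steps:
$\left(12335 + S\right) + 2555 = \left(12335 - 8828\right) + 2555 = 3507 + 2555 = 6062$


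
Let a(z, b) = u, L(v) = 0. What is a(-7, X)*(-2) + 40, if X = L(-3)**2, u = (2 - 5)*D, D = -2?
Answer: 28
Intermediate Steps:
u = 6 (u = (2 - 5)*(-2) = -3*(-2) = 6)
X = 0 (X = 0**2 = 0)
a(z, b) = 6
a(-7, X)*(-2) + 40 = 6*(-2) + 40 = -12 + 40 = 28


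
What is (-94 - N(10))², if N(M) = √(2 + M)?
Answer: 8848 + 376*√3 ≈ 9499.3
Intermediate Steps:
(-94 - N(10))² = (-94 - √(2 + 10))² = (-94 - √12)² = (-94 - 2*√3)²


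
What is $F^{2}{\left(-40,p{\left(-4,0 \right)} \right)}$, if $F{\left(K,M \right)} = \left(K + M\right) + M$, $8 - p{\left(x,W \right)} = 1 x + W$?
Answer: $256$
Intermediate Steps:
$p{\left(x,W \right)} = 8 - W - x$ ($p{\left(x,W \right)} = 8 - \left(1 x + W\right) = 8 - \left(x + W\right) = 8 - \left(W + x\right) = 8 - W - x$)
$F{\left(K,M \right)} = K + 2 M$
$F^{2}{\left(-40,p{\left(-4,0 \right)} \right)} = \left(-40 + 2 \left(8 - 0 - -4\right)\right)^{2} = \left(-40 + 2 \left(8 + 0 + 4\right)\right)^{2} = \left(-40 + 2 \cdot 12\right)^{2} = \left(-40 + 24\right)^{2} = \left(-16\right)^{2} = 256$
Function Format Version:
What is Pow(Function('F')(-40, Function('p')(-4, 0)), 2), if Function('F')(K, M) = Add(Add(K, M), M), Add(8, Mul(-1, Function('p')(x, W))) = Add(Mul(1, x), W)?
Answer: 256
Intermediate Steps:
Function('p')(x, W) = Add(8, Mul(-1, W), Mul(-1, x)) (Function('p')(x, W) = Add(8, Mul(-1, Add(Mul(1, x), W))) = Add(8, Mul(-1, Add(x, W))) = Add(8, Mul(-1, Add(W, x))) = Add(8, Add(Mul(-1, W), Mul(-1, x))) = Add(8, Mul(-1, W), Mul(-1, x)))
Function('F')(K, M) = Add(K, Mul(2, M))
Pow(Function('F')(-40, Function('p')(-4, 0)), 2) = Pow(Add(-40, Mul(2, Add(8, Mul(-1, 0), Mul(-1, -4)))), 2) = Pow(Add(-40, Mul(2, Add(8, 0, 4))), 2) = Pow(Add(-40, Mul(2, 12)), 2) = Pow(Add(-40, 24), 2) = Pow(-16, 2) = 256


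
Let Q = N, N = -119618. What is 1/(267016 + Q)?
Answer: 1/147398 ≈ 6.7844e-6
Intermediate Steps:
Q = -119618
1/(267016 + Q) = 1/(267016 - 119618) = 1/147398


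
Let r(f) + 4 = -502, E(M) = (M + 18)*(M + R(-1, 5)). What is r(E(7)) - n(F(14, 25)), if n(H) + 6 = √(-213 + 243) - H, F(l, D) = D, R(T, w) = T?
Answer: -475 - √30 ≈ -480.48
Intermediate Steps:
E(M) = (-1 + M)*(18 + M) (E(M) = (M + 18)*(M - 1) = (18 + M)*(-1 + M) = (-1 + M)*(18 + M))
n(H) = -6 + √30 - H (n(H) = -6 + (√(-213 + 243) - H) = -6 + (√30 - H) = -6 + √30 - H)
r(f) = -506 (r(f) = -4 - 502 = -506)
r(E(7)) - n(F(14, 25)) = -506 - (-6 + √30 - 1*25) = -506 - (-6 + √30 - 25) = -506 - (-31 + √30) = -506 + (31 - √30) = -475 - √30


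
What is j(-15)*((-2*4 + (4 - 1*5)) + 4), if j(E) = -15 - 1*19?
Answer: 170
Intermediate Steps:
j(E) = -34 (j(E) = -15 - 19 = -34)
j(-15)*((-2*4 + (4 - 1*5)) + 4) = -34*((-2*4 + (4 - 1*5)) + 4) = -34*((-8 + (4 - 5)) + 4) = -34*((-8 - 1) + 4) = -34*(-9 + 4) = -34*(-5) = 170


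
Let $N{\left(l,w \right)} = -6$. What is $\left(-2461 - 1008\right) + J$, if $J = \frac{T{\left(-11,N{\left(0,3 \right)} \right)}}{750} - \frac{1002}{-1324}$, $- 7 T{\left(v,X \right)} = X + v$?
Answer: $- \frac{3013466999}{868875} \approx -3468.2$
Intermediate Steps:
$T{\left(v,X \right)} = - \frac{X}{7} - \frac{v}{7}$ ($T{\left(v,X \right)} = - \frac{X + v}{7} = - \frac{X}{7} - \frac{v}{7}$)
$J = \frac{660376}{868875}$ ($J = \frac{\left(- \frac{1}{7}\right) \left(-6\right) - - \frac{11}{7}}{750} - \frac{1002}{-1324} = \left(\frac{6}{7} + \frac{11}{7}\right) \frac{1}{750} - - \frac{501}{662} = \frac{17}{7} \cdot \frac{1}{750} + \frac{501}{662} = \frac{17}{5250} + \frac{501}{662} = \frac{660376}{868875} \approx 0.76004$)
$\left(-2461 - 1008\right) + J = \left(-2461 - 1008\right) + \frac{660376}{868875} = -3469 + \frac{660376}{868875} = - \frac{3013466999}{868875}$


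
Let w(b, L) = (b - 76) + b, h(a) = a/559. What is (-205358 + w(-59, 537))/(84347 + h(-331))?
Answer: -57451784/23574821 ≈ -2.4370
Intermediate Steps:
h(a) = a/559 (h(a) = a*(1/559) = a/559)
w(b, L) = -76 + 2*b (w(b, L) = (-76 + b) + b = -76 + 2*b)
(-205358 + w(-59, 537))/(84347 + h(-331)) = (-205358 + (-76 + 2*(-59)))/(84347 + (1/559)*(-331)) = (-205358 + (-76 - 118))/(84347 - 331/559) = (-205358 - 194)/(47149642/559) = -205552*559/47149642 = -57451784/23574821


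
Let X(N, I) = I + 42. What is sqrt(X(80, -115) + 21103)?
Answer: sqrt(21030) ≈ 145.02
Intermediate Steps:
X(N, I) = 42 + I
sqrt(X(80, -115) + 21103) = sqrt((42 - 115) + 21103) = sqrt(-73 + 21103) = sqrt(21030)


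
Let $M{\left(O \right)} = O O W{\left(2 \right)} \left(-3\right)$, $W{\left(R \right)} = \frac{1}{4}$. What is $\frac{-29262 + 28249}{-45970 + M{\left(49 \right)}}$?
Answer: $\frac{4052}{191083} \approx 0.021205$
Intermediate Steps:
$W{\left(R \right)} = \frac{1}{4}$
$M{\left(O \right)} = - \frac{3 O^{2}}{4}$ ($M{\left(O \right)} = O O \frac{1}{4} \left(-3\right) = O^{2} \cdot \frac{1}{4} \left(-3\right) = \frac{O^{2}}{4} \left(-3\right) = - \frac{3 O^{2}}{4}$)
$\frac{-29262 + 28249}{-45970 + M{\left(49 \right)}} = \frac{-29262 + 28249}{-45970 - \frac{3 \cdot 49^{2}}{4}} = - \frac{1013}{-45970 - \frac{7203}{4}} = - \frac{1013}{- \frac{191083}{4}} = \left(-1013\right) \left(- \frac{4}{191083}\right) = \frac{4052}{191083}$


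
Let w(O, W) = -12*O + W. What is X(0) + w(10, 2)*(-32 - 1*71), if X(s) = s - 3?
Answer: 12151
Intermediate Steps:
X(s) = -3 + s
w(O, W) = W - 12*O
X(0) + w(10, 2)*(-32 - 1*71) = (-3 + 0) + (2 - 12*10)*(-32 - 1*71) = -3 + (2 - 120)*(-32 - 71) = -3 - 118*(-103) = -3 + 12154 = 12151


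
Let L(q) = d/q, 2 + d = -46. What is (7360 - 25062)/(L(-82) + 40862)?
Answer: -362891/837683 ≈ -0.43321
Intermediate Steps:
d = -48 (d = -2 - 46 = -48)
L(q) = -48/q
(7360 - 25062)/(L(-82) + 40862) = (7360 - 25062)/(-48/(-82) + 40862) = -17702/(-48*(-1/82) + 40862) = -17702/(24/41 + 40862) = -17702/1675366/41 = -17702*41/1675366 = -362891/837683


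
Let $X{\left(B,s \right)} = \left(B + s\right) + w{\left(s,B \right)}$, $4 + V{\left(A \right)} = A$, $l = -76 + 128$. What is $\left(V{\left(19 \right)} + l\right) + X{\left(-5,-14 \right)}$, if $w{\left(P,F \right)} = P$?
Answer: $34$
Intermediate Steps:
$l = 52$
$V{\left(A \right)} = -4 + A$
$X{\left(B,s \right)} = B + 2 s$ ($X{\left(B,s \right)} = \left(B + s\right) + s = B + 2 s$)
$\left(V{\left(19 \right)} + l\right) + X{\left(-5,-14 \right)} = \left(\left(-4 + 19\right) + 52\right) + \left(-5 + 2 \left(-14\right)\right) = \left(15 + 52\right) - 33 = 67 - 33 = 34$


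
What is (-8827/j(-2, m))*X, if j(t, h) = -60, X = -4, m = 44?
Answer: -8827/15 ≈ -588.47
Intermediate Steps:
(-8827/j(-2, m))*X = -8827/(-60)*(-4) = -8827*(-1/60)*(-4) = (8827/60)*(-4) = -8827/15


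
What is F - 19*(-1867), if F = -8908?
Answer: 26565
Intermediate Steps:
F - 19*(-1867) = -8908 - 19*(-1867) = -8908 - 1*(-35473) = -8908 + 35473 = 26565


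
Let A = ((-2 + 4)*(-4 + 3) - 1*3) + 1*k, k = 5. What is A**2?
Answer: 0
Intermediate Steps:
A = 0 (A = ((-2 + 4)*(-4 + 3) - 1*3) + 1*5 = (2*(-1) - 3) + 5 = (-2 - 3) + 5 = -5 + 5 = 0)
A**2 = 0**2 = 0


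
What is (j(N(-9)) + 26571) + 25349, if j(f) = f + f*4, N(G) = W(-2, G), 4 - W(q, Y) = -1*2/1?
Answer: 51950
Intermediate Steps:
W(q, Y) = 6 (W(q, Y) = 4 - (-1*2)/1 = 4 - (-2) = 4 - 1*(-2) = 4 + 2 = 6)
N(G) = 6
j(f) = 5*f (j(f) = f + 4*f = 5*f)
(j(N(-9)) + 26571) + 25349 = (5*6 + 26571) + 25349 = (30 + 26571) + 25349 = 26601 + 25349 = 51950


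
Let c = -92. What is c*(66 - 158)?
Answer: 8464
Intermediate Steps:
c*(66 - 158) = -92*(66 - 158) = -92*(-92) = 8464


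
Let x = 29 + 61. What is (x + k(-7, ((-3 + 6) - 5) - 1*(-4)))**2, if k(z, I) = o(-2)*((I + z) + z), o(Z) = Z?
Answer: 12996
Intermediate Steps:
x = 90
k(z, I) = -4*z - 2*I (k(z, I) = -2*((I + z) + z) = -2*(I + 2*z) = -4*z - 2*I)
(x + k(-7, ((-3 + 6) - 5) - 1*(-4)))**2 = (90 + (-4*(-7) - 2*(((-3 + 6) - 5) - 1*(-4))))**2 = (90 + (28 - 2*((3 - 5) + 4)))**2 = (90 + (28 - 2*(-2 + 4)))**2 = (90 + (28 - 2*2))**2 = (90 + (28 - 4))**2 = (90 + 24)**2 = 114**2 = 12996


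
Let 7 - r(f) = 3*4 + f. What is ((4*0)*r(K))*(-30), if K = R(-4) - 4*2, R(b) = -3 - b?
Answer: 0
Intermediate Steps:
K = -7 (K = (-3 - 1*(-4)) - 4*2 = (-3 + 4) - 8 = 1 - 8 = -7)
r(f) = -5 - f (r(f) = 7 - (3*4 + f) = 7 - (12 + f) = 7 + (-12 - f) = -5 - f)
((4*0)*r(K))*(-30) = ((4*0)*(-5 - 1*(-7)))*(-30) = (0*(-5 + 7))*(-30) = (0*2)*(-30) = 0*(-30) = 0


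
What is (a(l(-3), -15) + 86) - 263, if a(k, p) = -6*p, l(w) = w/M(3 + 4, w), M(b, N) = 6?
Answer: -87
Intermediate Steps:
l(w) = w/6
(a(l(-3), -15) + 86) - 263 = (-6*(-15) + 86) - 263 = (90 + 86) - 263 = 176 - 263 = -87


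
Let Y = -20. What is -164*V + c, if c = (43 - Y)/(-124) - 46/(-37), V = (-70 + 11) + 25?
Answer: 25586061/4588 ≈ 5576.7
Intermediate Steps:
V = -34 (V = -59 + 25 = -34)
c = 3373/4588 (c = (43 - 1*(-20))/(-124) - 46/(-37) = (43 + 20)*(-1/124) - 46*(-1/37) = 63*(-1/124) + 46/37 = -63/124 + 46/37 = 3373/4588 ≈ 0.73518)
-164*V + c = -164*(-34) + 3373/4588 = 5576 + 3373/4588 = 25586061/4588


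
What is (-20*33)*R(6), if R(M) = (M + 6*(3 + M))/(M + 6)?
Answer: -3300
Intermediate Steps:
R(M) = (18 + 7*M)/(6 + M) (R(M) = (M + (18 + 6*M))/(6 + M) = (18 + 7*M)/(6 + M))
(-20*33)*R(6) = (-20*33)*((18 + 7*6)/(6 + 6)) = -660*(18 + 42)/12 = -55*60 = -660*5 = -3300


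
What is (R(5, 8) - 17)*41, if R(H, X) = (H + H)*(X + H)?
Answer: 4633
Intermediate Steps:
R(H, X) = 2*H*(H + X) (R(H, X) = (2*H)*(H + X) = 2*H*(H + X))
(R(5, 8) - 17)*41 = (2*5*(5 + 8) - 17)*41 = (2*5*13 - 17)*41 = (130 - 17)*41 = 113*41 = 4633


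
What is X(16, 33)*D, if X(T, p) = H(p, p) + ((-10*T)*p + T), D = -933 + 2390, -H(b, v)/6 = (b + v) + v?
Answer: -8535106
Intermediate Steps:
H(b, v) = -12*v - 6*b (H(b, v) = -6*((b + v) + v) = -6*(b + 2*v) = -12*v - 6*b)
D = 1457
X(T, p) = T - 18*p - 10*T*p (X(T, p) = (-12*p - 6*p) + ((-10*T)*p + T) = -18*p + (-10*T*p + T) = -18*p + (T - 10*T*p) = T - 18*p - 10*T*p)
X(16, 33)*D = (16 - 18*33 - 10*16*33)*1457 = (16 - 594 - 5280)*1457 = -5858*1457 = -8535106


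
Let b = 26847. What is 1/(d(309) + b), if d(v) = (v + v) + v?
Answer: 1/27774 ≈ 3.6005e-5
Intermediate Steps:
d(v) = 3*v (d(v) = 2*v + v = 3*v)
1/(d(309) + b) = 1/(3*309 + 26847) = 1/(927 + 26847) = 1/27774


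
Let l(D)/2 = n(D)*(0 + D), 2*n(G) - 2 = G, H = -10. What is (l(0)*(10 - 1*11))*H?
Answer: 0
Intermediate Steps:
n(G) = 1 + G/2
l(D) = 2*D*(1 + D/2) (l(D) = 2*((1 + D/2)*(0 + D)) = 2*((1 + D/2)*D) = 2*(D*(1 + D/2)) = 2*D*(1 + D/2))
(l(0)*(10 - 1*11))*H = ((0*(2 + 0))*(10 - 1*11))*(-10) = ((0*2)*(10 - 11))*(-10) = (0*(-1))*(-10) = 0*(-10) = 0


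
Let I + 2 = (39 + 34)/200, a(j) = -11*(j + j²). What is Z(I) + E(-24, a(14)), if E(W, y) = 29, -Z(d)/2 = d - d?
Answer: 29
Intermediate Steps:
a(j) = -11*j - 11*j²
I = -327/200 (I = -2 + (39 + 34)/200 = -2 + 73*(1/200) = -2 + 73/200 = -327/200 ≈ -1.6350)
Z(d) = 0 (Z(d) = -2*(d - d) = -2*0 = 0)
Z(I) + E(-24, a(14)) = 0 + 29 = 29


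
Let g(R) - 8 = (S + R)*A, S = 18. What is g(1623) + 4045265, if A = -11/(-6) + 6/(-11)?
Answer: 89042501/22 ≈ 4.0474e+6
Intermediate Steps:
A = 85/66 (A = -11*(-⅙) + 6*(-1/11) = 11/6 - 6/11 = 85/66 ≈ 1.2879)
g(R) = 343/11 + 85*R/66 (g(R) = 8 + (18 + R)*(85/66) = 8 + (255/11 + 85*R/66) = 343/11 + 85*R/66)
g(1623) + 4045265 = (343/11 + (85/66)*1623) + 4045265 = (343/11 + 45985/22) + 4045265 = 46671/22 + 4045265 = 89042501/22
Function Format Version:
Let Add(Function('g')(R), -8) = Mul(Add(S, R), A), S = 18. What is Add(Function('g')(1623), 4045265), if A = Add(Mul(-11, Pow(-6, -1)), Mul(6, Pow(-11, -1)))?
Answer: Rational(89042501, 22) ≈ 4.0474e+6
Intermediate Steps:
A = Rational(85, 66) (A = Add(Mul(-11, Rational(-1, 6)), Mul(6, Rational(-1, 11))) = Add(Rational(11, 6), Rational(-6, 11)) = Rational(85, 66) ≈ 1.2879)
Function('g')(R) = Add(Rational(343, 11), Mul(Rational(85, 66), R)) (Function('g')(R) = Add(8, Mul(Add(18, R), Rational(85, 66))) = Add(8, Add(Rational(255, 11), Mul(Rational(85, 66), R))) = Add(Rational(343, 11), Mul(Rational(85, 66), R)))
Add(Function('g')(1623), 4045265) = Add(Add(Rational(343, 11), Mul(Rational(85, 66), 1623)), 4045265) = Add(Add(Rational(343, 11), Rational(45985, 22)), 4045265) = Add(Rational(46671, 22), 4045265) = Rational(89042501, 22)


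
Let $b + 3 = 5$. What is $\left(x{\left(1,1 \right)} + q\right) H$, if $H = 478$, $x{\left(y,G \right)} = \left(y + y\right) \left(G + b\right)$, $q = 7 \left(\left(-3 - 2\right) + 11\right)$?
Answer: $22944$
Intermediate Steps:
$b = 2$ ($b = -3 + 5 = 2$)
$q = 42$ ($q = 7 \left(-5 + 11\right) = 7 \cdot 6 = 42$)
$x{\left(y,G \right)} = 2 y \left(2 + G\right)$ ($x{\left(y,G \right)} = \left(y + y\right) \left(G + 2\right) = 2 y \left(2 + G\right)$)
$\left(x{\left(1,1 \right)} + q\right) H = \left(2 \cdot 1 \left(2 + 1\right) + 42\right) 478 = \left(2 \cdot 1 \cdot 3 + 42\right) 478 = \left(6 + 42\right) 478 = 48 \cdot 478 = 22944$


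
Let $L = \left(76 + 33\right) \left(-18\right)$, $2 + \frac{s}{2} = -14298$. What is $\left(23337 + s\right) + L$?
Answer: $-7225$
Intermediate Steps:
$s = -28600$ ($s = -4 + 2 \left(-14298\right) = -4 - 28596 = -28600$)
$L = -1962$ ($L = 109 \left(-18\right) = -1962$)
$\left(23337 + s\right) + L = \left(23337 - 28600\right) - 1962 = -5263 - 1962 = -7225$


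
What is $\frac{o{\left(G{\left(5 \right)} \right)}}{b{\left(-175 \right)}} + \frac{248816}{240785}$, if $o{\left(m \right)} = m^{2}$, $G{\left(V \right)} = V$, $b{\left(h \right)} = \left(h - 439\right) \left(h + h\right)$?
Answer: $\frac{2139063121}{2069787860} \approx 1.0335$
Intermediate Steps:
$b{\left(h \right)} = 2 h \left(-439 + h\right)$ ($b{\left(h \right)} = \left(-439 + h\right) 2 h = 2 h \left(-439 + h\right)$)
$\frac{o{\left(G{\left(5 \right)} \right)}}{b{\left(-175 \right)}} + \frac{248816}{240785} = \frac{5^{2}}{2 \left(-175\right) \left(-439 - 175\right)} + \frac{248816}{240785} = \frac{25}{2 \left(-175\right) \left(-614\right)} + 248816 \cdot \frac{1}{240785} = \frac{25}{214900} + \frac{248816}{240785} = 25 \cdot \frac{1}{214900} + \frac{248816}{240785} = \frac{1}{8596} + \frac{248816}{240785} = \frac{2139063121}{2069787860}$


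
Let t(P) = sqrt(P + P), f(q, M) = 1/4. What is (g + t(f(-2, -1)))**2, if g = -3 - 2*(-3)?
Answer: (6 + sqrt(2))**2/4 ≈ 13.743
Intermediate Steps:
f(q, M) = 1/4
t(P) = sqrt(2)*sqrt(P) (t(P) = sqrt(2*P) = sqrt(2)*sqrt(P))
g = 3 (g = -3 + 6 = 3)
(g + t(f(-2, -1)))**2 = (3 + sqrt(2)*sqrt(1/4))**2 = (3 + sqrt(2)*(1/2))**2 = (3 + sqrt(2)/2)**2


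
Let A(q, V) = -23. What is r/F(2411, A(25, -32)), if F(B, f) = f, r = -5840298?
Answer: 253926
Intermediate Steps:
r/F(2411, A(25, -32)) = -5840298/(-23) = -5840298*(-1/23) = 253926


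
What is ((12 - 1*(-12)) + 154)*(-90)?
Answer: -16020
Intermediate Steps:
((12 - 1*(-12)) + 154)*(-90) = ((12 + 12) + 154)*(-90) = (24 + 154)*(-90) = 178*(-90) = -16020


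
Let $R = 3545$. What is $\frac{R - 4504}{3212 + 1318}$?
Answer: $- \frac{959}{4530} \approx -0.2117$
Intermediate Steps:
$\frac{R - 4504}{3212 + 1318} = \frac{3545 - 4504}{3212 + 1318} = - \frac{959}{4530}$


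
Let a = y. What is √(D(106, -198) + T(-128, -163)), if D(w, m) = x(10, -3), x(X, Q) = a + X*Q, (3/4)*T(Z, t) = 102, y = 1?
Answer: √107 ≈ 10.344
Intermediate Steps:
T(Z, t) = 136 (T(Z, t) = (4/3)*102 = 136)
a = 1
x(X, Q) = 1 + Q*X (x(X, Q) = 1 + X*Q = 1 + Q*X)
D(w, m) = -29 (D(w, m) = 1 - 3*10 = 1 - 30 = -29)
√(D(106, -198) + T(-128, -163)) = √(-29 + 136) = √107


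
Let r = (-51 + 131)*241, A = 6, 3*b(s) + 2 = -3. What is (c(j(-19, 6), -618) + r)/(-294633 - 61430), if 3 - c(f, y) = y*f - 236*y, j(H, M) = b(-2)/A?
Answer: 380210/1068189 ≈ 0.35594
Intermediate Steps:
b(s) = -5/3 (b(s) = -2/3 + (1/3)*(-3) = -2/3 - 1 = -5/3)
j(H, M) = -5/18 (j(H, M) = -5/3/6 = -5/3*1/6 = -5/18)
r = 19280 (r = 80*241 = 19280)
c(f, y) = 3 + 236*y - f*y (c(f, y) = 3 - (y*f - 236*y) = 3 - (f*y - 236*y) = 3 - (-236*y + f*y) = 3 + (236*y - f*y) = 3 + 236*y - f*y)
(c(j(-19, 6), -618) + r)/(-294633 - 61430) = ((3 + 236*(-618) - 1*(-5/18)*(-618)) + 19280)/(-294633 - 61430) = ((3 - 145848 - 515/3) + 19280)/(-356063) = (-438050/3 + 19280)*(-1/356063) = -380210/3*(-1/356063) = 380210/1068189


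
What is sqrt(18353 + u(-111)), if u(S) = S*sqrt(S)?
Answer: sqrt(18353 - 111*I*sqrt(111)) ≈ 135.54 - 4.314*I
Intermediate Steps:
u(S) = S**(3/2)
sqrt(18353 + u(-111)) = sqrt(18353 + (-111)**(3/2)) = sqrt(18353 - 111*I*sqrt(111))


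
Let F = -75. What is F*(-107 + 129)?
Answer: -1650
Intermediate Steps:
F*(-107 + 129) = -75*(-107 + 129) = -75*22 = -1650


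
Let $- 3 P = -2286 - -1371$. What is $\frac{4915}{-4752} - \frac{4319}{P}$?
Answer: $- \frac{22022963}{1449360} \approx -15.195$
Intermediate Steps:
$P = 305$ ($P = - \frac{-2286 - -1371}{3} = - \frac{-2286 + 1371}{3} = \left(- \frac{1}{3}\right) \left(-915\right) = 305$)
$\frac{4915}{-4752} - \frac{4319}{P} = \frac{4915}{-4752} - \frac{4319}{305} = 4915 \left(- \frac{1}{4752}\right) - \frac{4319}{305} = - \frac{4915}{4752} - \frac{4319}{305} = - \frac{22022963}{1449360}$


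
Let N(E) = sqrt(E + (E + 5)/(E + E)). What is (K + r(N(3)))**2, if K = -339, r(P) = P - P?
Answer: 114921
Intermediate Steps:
N(E) = sqrt(E + (5 + E)/(2*E)) (N(E) = sqrt(E + (5 + E)/((2*E))) = sqrt(E + (5 + E)*(1/(2*E))) = sqrt(E + (5 + E)/(2*E)))
r(P) = 0
(K + r(N(3)))**2 = (-339 + 0)**2 = (-339)**2 = 114921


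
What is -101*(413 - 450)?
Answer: 3737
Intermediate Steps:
-101*(413 - 450) = -101*(-37) = 3737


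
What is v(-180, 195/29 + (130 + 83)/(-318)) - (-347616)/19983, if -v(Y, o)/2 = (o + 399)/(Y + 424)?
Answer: 35161386859/2498061508 ≈ 14.075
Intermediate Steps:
v(Y, o) = -2*(399 + o)/(424 + Y) (v(Y, o) = -2*(o + 399)/(Y + 424) = -2*(399 + o)/(424 + Y))
v(-180, 195/29 + (130 + 83)/(-318)) - (-347616)/19983 = 2*(-399 - (195/29 + (130 + 83)/(-318)))/(424 - 180) - (-347616)/19983 = 2*(-399 - (195*(1/29) + 213*(-1/318)))/244 - (-347616)/19983 = 2*(1/244)*(-399 - (195/29 - 71/106)) - 1*(-115872/6661) = 2*(1/244)*(-399 - 1*18611/3074) + 115872/6661 = 2*(1/244)*(-399 - 18611/3074) + 115872/6661 = 2*(1/244)*(-1245137/3074) + 115872/6661 = -1245137/375028 + 115872/6661 = 35161386859/2498061508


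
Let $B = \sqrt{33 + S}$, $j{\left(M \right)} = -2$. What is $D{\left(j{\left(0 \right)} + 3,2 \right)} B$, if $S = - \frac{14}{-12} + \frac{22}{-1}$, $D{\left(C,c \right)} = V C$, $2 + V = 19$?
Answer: $\frac{17 \sqrt{438}}{6} \approx 59.297$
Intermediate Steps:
$V = 17$ ($V = -2 + 19 = 17$)
$D{\left(C,c \right)} = 17 C$
$S = - \frac{125}{6}$ ($S = \left(-14\right) \left(- \frac{1}{12}\right) + 22 \left(-1\right) = \frac{7}{6} - 22 = - \frac{125}{6} \approx -20.833$)
$B = \frac{\sqrt{438}}{6}$ ($B = \sqrt{33 - \frac{125}{6}} = \sqrt{\frac{73}{6}} = \frac{\sqrt{438}}{6} \approx 3.4881$)
$D{\left(j{\left(0 \right)} + 3,2 \right)} B = 17 \left(-2 + 3\right) \frac{\sqrt{438}}{6} = 17 \cdot 1 \frac{\sqrt{438}}{6} = 17 \frac{\sqrt{438}}{6} = \frac{17 \sqrt{438}}{6}$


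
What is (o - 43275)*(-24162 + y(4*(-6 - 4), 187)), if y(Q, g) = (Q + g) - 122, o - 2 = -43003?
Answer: 2082443812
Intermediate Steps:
o = -43001 (o = 2 - 43003 = -43001)
y(Q, g) = -122 + Q + g
(o - 43275)*(-24162 + y(4*(-6 - 4), 187)) = (-43001 - 43275)*(-24162 + (-122 + 4*(-6 - 4) + 187)) = -86276*(-24162 + (-122 + 4*(-10) + 187)) = -86276*(-24162 + (-122 - 40 + 187)) = -86276*(-24162 + 25) = -86276*(-24137) = 2082443812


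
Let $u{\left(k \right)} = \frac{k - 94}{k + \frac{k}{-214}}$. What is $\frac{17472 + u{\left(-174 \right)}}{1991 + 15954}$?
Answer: $\frac{323802308}{332538795} \approx 0.97373$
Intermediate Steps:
$u{\left(k \right)} = \frac{214 \left(-94 + k\right)}{213 k}$ ($u{\left(k \right)} = \frac{-94 + k}{k + k \left(- \frac{1}{214}\right)} = \frac{-94 + k}{k - \frac{k}{214}} = \frac{-94 + k}{\frac{213}{214} k} = \left(-94 + k\right) \frac{214}{213 k} = \frac{214 \left(-94 + k\right)}{213 k}$)
$\frac{17472 + u{\left(-174 \right)}}{1991 + 15954} = \frac{17472 + \frac{214 \left(-94 - 174\right)}{213 \left(-174\right)}}{1991 + 15954} = \frac{17472 + \frac{214}{213} \left(- \frac{1}{174}\right) \left(-268\right)}{17945} = \left(17472 + \frac{28676}{18531}\right) \frac{1}{17945} = \frac{323802308}{18531} \cdot \frac{1}{17945} = \frac{323802308}{332538795}$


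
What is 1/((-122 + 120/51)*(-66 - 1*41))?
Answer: 17/217638 ≈ 7.8111e-5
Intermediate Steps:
1/((-122 + 120/51)*(-66 - 1*41)) = 1/((-122 + 120*(1/51))*(-66 - 41)) = 1/((-122 + 40/17)*(-107)) = 1/(-2034/17*(-107)) = 1/(217638/17) = 17/217638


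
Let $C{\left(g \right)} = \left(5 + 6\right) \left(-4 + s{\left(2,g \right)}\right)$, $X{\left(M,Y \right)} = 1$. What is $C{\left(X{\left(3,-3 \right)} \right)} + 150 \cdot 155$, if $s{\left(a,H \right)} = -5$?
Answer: $23151$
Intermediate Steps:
$C{\left(g \right)} = -99$ ($C{\left(g \right)} = \left(5 + 6\right) \left(-4 - 5\right) = 11 \left(-9\right) = -99$)
$C{\left(X{\left(3,-3 \right)} \right)} + 150 \cdot 155 = -99 + 150 \cdot 155 = -99 + 23250 = 23151$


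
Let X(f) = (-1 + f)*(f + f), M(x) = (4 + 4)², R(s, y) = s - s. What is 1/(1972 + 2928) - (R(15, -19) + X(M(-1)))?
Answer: -39513599/4900 ≈ -8064.0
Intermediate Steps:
R(s, y) = 0
M(x) = 64 (M(x) = 8² = 64)
X(f) = 2*f*(-1 + f) (X(f) = (-1 + f)*(2*f) = 2*f*(-1 + f))
1/(1972 + 2928) - (R(15, -19) + X(M(-1))) = 1/(1972 + 2928) - (0 + 2*64*(-1 + 64)) = 1/4900 - (0 + 2*64*63) = 1/4900 - (0 + 8064) = 1/4900 - 1*8064 = 1/4900 - 8064 = -39513599/4900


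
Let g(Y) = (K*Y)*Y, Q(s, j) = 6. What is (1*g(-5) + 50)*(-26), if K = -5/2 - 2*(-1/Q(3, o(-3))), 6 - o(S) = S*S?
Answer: 325/3 ≈ 108.33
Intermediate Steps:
o(S) = 6 - S**2 (o(S) = 6 - S*S = 6 - S**2)
K = -13/6 (K = -5/2 - 2/((-1*6)) = -5*1/2 - 2/(-6) = -5/2 - 2*(-1/6) = -5/2 + 1/3 = -13/6 ≈ -2.1667)
g(Y) = -13*Y**2/6 (g(Y) = (-13*Y/6)*Y = -13*Y**2/6)
(1*g(-5) + 50)*(-26) = (1*(-13/6*(-5)**2) + 50)*(-26) = (1*(-13/6*25) + 50)*(-26) = (1*(-325/6) + 50)*(-26) = (-325/6 + 50)*(-26) = -25/6*(-26) = 325/3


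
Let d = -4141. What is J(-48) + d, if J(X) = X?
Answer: -4189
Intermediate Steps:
J(-48) + d = -48 - 4141 = -4189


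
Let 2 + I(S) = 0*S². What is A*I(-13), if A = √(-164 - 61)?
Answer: -30*I ≈ -30.0*I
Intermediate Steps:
A = 15*I (A = √(-225) = 15*I ≈ 15.0*I)
I(S) = -2 (I(S) = -2 + 0*S² = -2 + 0 = -2)
A*I(-13) = (15*I)*(-2) = -30*I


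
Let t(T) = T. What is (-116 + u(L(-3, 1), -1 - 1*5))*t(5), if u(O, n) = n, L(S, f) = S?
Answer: -610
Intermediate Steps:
(-116 + u(L(-3, 1), -1 - 1*5))*t(5) = (-116 + (-1 - 1*5))*5 = (-116 + (-1 - 5))*5 = (-116 - 6)*5 = -122*5 = -610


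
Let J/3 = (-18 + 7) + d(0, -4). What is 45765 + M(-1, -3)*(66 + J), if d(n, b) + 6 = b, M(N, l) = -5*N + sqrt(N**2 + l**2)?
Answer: 45780 + 3*sqrt(10) ≈ 45790.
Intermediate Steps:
M(N, l) = sqrt(N**2 + l**2) - 5*N
d(n, b) = -6 + b
J = -63 (J = 3*((-18 + 7) + (-6 - 4)) = 3*(-11 - 10) = 3*(-21) = -63)
45765 + M(-1, -3)*(66 + J) = 45765 + (sqrt((-1)**2 + (-3)**2) - 5*(-1))*(66 - 63) = 45765 + (sqrt(1 + 9) + 5)*3 = 45765 + (sqrt(10) + 5)*3 = 45765 + (5 + sqrt(10))*3 = 45765 + (15 + 3*sqrt(10)) = 45780 + 3*sqrt(10)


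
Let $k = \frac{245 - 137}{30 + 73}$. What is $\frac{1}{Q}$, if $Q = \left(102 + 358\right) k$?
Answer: $\frac{103}{49680} \approx 0.0020733$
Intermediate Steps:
$k = \frac{108}{103} \approx 1.0485$
$Q = \frac{49680}{103}$ ($Q = \left(102 + 358\right) \frac{108}{103} = 460 \cdot \frac{108}{103} = \frac{49680}{103} \approx 482.33$)
$\frac{1}{Q} = \frac{1}{\frac{49680}{103}} = \frac{103}{49680}$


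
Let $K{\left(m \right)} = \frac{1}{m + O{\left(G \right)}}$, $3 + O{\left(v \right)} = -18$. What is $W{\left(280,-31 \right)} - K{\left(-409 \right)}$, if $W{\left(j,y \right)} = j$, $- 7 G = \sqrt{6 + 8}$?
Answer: $\frac{120401}{430} \approx 280.0$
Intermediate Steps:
$G = - \frac{\sqrt{14}}{7}$ ($G = - \frac{\sqrt{6 + 8}}{7} = - \frac{\sqrt{14}}{7} \approx -0.53452$)
$O{\left(v \right)} = -21$ ($O{\left(v \right)} = -3 - 18 = -21$)
$K{\left(m \right)} = \frac{1}{-21 + m}$ ($K{\left(m \right)} = \frac{1}{m - 21} = \frac{1}{-21 + m}$)
$W{\left(280,-31 \right)} - K{\left(-409 \right)} = 280 - \frac{1}{-21 - 409} = 280 - \frac{1}{-430} = 280 - - \frac{1}{430} = 280 + \frac{1}{430} = \frac{120401}{430}$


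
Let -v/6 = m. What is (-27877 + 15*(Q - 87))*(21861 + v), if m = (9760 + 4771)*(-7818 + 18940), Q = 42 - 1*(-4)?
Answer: 27627576396852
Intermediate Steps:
Q = 46 (Q = 42 + 4 = 46)
m = 161613782 (m = 14531*11122 = 161613782)
v = -969682692 (v = -6*161613782 = -969682692)
(-27877 + 15*(Q - 87))*(21861 + v) = (-27877 + 15*(46 - 87))*(21861 - 969682692) = (-27877 + 15*(-41))*(-969660831) = (-27877 - 615)*(-969660831) = -28492*(-969660831) = 27627576396852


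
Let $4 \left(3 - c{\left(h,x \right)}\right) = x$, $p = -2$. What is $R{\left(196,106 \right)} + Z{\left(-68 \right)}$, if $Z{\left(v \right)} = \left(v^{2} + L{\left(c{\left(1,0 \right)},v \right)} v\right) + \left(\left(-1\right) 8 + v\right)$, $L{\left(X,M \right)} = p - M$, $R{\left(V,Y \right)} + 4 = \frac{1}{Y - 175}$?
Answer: $\frac{3863}{69} \approx 55.985$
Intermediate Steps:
$R{\left(V,Y \right)} = -4 + \frac{1}{-175 + Y}$ ($R{\left(V,Y \right)} = -4 + \frac{1}{Y - 175} = -4 + \frac{1}{-175 + Y}$)
$c{\left(h,x \right)} = 3 - \frac{x}{4}$
$L{\left(X,M \right)} = -2 - M$
$Z{\left(v \right)} = -8 + v + v^{2} + v \left(-2 - v\right)$ ($Z{\left(v \right)} = \left(v^{2} + \left(-2 - v\right) v\right) + \left(\left(-1\right) 8 + v\right) = \left(v^{2} + v \left(-2 - v\right)\right) + \left(-8 + v\right) = -8 + v + v^{2} + v \left(-2 - v\right)$)
$R{\left(196,106 \right)} + Z{\left(-68 \right)} = \frac{701 - 424}{-175 + 106} - -60 = \frac{701 - 424}{-69} + \left(-8 + 68\right) = \left(- \frac{1}{69}\right) 277 + 60 = - \frac{277}{69} + 60 = \frac{3863}{69}$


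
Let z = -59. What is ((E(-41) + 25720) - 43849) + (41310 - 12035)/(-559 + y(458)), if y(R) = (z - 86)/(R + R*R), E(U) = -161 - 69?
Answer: -2163598236287/117514243 ≈ -18411.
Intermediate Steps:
E(U) = -230
y(R) = -145/(R + R²) (y(R) = (-59 - 86)/(R + R*R) = -145/(R + R²))
((E(-41) + 25720) - 43849) + (41310 - 12035)/(-559 + y(458)) = ((-230 + 25720) - 43849) + (41310 - 12035)/(-559 - 145/(458*(1 + 458))) = (25490 - 43849) + 29275/(-559 - 145*1/458/459) = -18359 + 29275/(-559 - 145*1/458*1/459) = -18359 + 29275/(-559 - 145/210222) = -18359 + 29275/(-117514243/210222) = -18359 + 29275*(-210222/117514243) = -18359 - 6154249050/117514243 = -2163598236287/117514243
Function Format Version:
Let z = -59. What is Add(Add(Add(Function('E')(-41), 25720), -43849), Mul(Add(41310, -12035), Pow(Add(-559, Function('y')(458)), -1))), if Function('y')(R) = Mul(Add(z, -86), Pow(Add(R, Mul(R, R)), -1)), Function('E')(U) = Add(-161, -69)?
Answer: Rational(-2163598236287, 117514243) ≈ -18411.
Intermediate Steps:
Function('E')(U) = -230
Function('y')(R) = Mul(-145, Pow(Add(R, Pow(R, 2)), -1)) (Function('y')(R) = Mul(Add(-59, -86), Pow(Add(R, Mul(R, R)), -1)) = Mul(-145, Pow(Add(R, Pow(R, 2)), -1)))
Add(Add(Add(Function('E')(-41), 25720), -43849), Mul(Add(41310, -12035), Pow(Add(-559, Function('y')(458)), -1))) = Add(Add(Add(-230, 25720), -43849), Mul(Add(41310, -12035), Pow(Add(-559, Mul(-145, Pow(458, -1), Pow(Add(1, 458), -1))), -1))) = Add(Add(25490, -43849), Mul(29275, Pow(Add(-559, Mul(-145, Rational(1, 458), Pow(459, -1))), -1))) = Add(-18359, Mul(29275, Pow(Add(-559, Mul(-145, Rational(1, 458), Rational(1, 459))), -1))) = Add(-18359, Mul(29275, Pow(Add(-559, Rational(-145, 210222)), -1))) = Add(-18359, Mul(29275, Pow(Rational(-117514243, 210222), -1))) = Add(-18359, Mul(29275, Rational(-210222, 117514243))) = Add(-18359, Rational(-6154249050, 117514243)) = Rational(-2163598236287, 117514243)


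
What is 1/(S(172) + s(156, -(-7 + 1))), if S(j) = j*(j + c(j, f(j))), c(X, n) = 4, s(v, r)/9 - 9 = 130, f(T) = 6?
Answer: 1/31523 ≈ 3.1723e-5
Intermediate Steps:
s(v, r) = 1251 (s(v, r) = 81 + 9*130 = 81 + 1170 = 1251)
S(j) = j*(4 + j) (S(j) = j*(j + 4) = j*(4 + j))
1/(S(172) + s(156, -(-7 + 1))) = 1/(172*(4 + 172) + 1251) = 1/(172*176 + 1251) = 1/(30272 + 1251) = 1/31523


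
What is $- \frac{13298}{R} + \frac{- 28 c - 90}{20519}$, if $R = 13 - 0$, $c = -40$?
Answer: $- \frac{272848272}{266747} \approx -1022.9$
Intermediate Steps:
$R = 13$ ($R = 13 + 0 = 13$)
$- \frac{13298}{R} + \frac{- 28 c - 90}{20519} = - \frac{13298}{13} + \frac{\left(-28\right) \left(-40\right) - 90}{20519} = \left(-13298\right) \frac{1}{13} + \left(1120 - 90\right) \frac{1}{20519} = - \frac{13298}{13} + 1030 \cdot \frac{1}{20519} = - \frac{13298}{13} + \frac{1030}{20519} = - \frac{272848272}{266747}$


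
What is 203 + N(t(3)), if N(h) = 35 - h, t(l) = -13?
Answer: 251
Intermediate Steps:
203 + N(t(3)) = 203 + (35 - 1*(-13)) = 203 + (35 + 13) = 203 + 48 = 251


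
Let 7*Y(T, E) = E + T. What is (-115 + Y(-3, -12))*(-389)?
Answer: 318980/7 ≈ 45569.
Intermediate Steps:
Y(T, E) = E/7 + T/7 (Y(T, E) = (E + T)/7 = E/7 + T/7)
(-115 + Y(-3, -12))*(-389) = (-115 + ((⅐)*(-12) + (⅐)*(-3)))*(-389) = (-115 + (-12/7 - 3/7))*(-389) = (-115 - 15/7)*(-389) = -820/7*(-389) = 318980/7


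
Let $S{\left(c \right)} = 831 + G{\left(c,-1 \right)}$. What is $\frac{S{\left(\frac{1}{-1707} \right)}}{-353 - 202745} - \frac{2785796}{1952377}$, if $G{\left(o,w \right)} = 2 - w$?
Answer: $- \frac{40529848459}{28323133139} \approx -1.431$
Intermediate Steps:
$S{\left(c \right)} = 834$ ($S{\left(c \right)} = 831 + \left(2 - -1\right) = 831 + \left(2 + 1\right) = 831 + 3 = 834$)
$\frac{S{\left(\frac{1}{-1707} \right)}}{-353 - 202745} - \frac{2785796}{1952377} = \frac{834}{-353 - 202745} - \frac{2785796}{1952377} = \frac{834}{-203098} - \frac{2785796}{1952377} = 834 \left(- \frac{1}{203098}\right) - \frac{2785796}{1952377} = - \frac{417}{101549} - \frac{2785796}{1952377} = - \frac{40529848459}{28323133139}$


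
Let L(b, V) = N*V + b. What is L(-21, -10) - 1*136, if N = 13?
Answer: -287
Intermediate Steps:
L(b, V) = b + 13*V (L(b, V) = 13*V + b = b + 13*V)
L(-21, -10) - 1*136 = (-21 + 13*(-10)) - 1*136 = (-21 - 130) - 136 = -151 - 136 = -287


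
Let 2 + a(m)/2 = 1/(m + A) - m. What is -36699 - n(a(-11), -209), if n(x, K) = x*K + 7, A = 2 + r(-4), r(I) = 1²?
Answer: -131985/4 ≈ -32996.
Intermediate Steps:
r(I) = 1
A = 3 (A = 2 + 1 = 3)
a(m) = -4 - 2*m + 2/(3 + m) (a(m) = -4 + 2*(1/(m + 3) - m) = -4 + 2*(1/(3 + m) - m) = -4 + (-2*m + 2/(3 + m)) = -4 - 2*m + 2/(3 + m))
n(x, K) = 7 + K*x (n(x, K) = K*x + 7 = 7 + K*x)
-36699 - n(a(-11), -209) = -36699 - (7 - 418*(-5 - 1*(-11)² - 5*(-11))/(3 - 11)) = -36699 - (7 - 418*(-5 - 1*121 + 55)/(-8)) = -36699 - (7 - 418*(-1)*(-5 - 121 + 55)/8) = -36699 - (7 - 418*(-1)*(-71)/8) = -36699 - (7 - 209*71/4) = -36699 - (7 - 14839/4) = -36699 - 1*(-14811/4) = -36699 + 14811/4 = -131985/4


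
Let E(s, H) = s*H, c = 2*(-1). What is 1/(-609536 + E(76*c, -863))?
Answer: -1/478360 ≈ -2.0905e-6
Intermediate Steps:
c = -2
E(s, H) = H*s
1/(-609536 + E(76*c, -863)) = 1/(-609536 - 65588*(-2)) = 1/(-609536 - 863*(-152)) = 1/(-609536 + 131176) = 1/(-478360) = -1/478360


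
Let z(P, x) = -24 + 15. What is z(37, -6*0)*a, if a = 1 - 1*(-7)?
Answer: -72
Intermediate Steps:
z(P, x) = -9
a = 8 (a = 1 + 7 = 8)
z(37, -6*0)*a = -9*8 = -72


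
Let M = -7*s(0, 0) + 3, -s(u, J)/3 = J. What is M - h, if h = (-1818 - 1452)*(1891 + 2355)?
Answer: 13884423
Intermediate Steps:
h = -13884420 (h = -3270*4246 = -13884420)
s(u, J) = -3*J
M = 3 (M = -(-21)*0 + 3 = -7*0 + 3 = 0 + 3 = 3)
M - h = 3 - 1*(-13884420) = 3 + 13884420 = 13884423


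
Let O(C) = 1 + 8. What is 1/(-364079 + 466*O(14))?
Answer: -1/359885 ≈ -2.7787e-6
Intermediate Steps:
O(C) = 9
1/(-364079 + 466*O(14)) = 1/(-364079 + 466*9) = 1/(-364079 + 4194) = 1/(-359885) = -1/359885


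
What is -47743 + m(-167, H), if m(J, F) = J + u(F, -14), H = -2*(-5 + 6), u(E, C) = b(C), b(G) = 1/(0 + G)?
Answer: -670741/14 ≈ -47910.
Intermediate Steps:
b(G) = 1/G
u(E, C) = 1/C
H = -2 (H = -2*1 = -2)
m(J, F) = -1/14 + J (m(J, F) = J + 1/(-14) = J - 1/14 = -1/14 + J)
-47743 + m(-167, H) = -47743 + (-1/14 - 167) = -47743 - 2339/14 = -670741/14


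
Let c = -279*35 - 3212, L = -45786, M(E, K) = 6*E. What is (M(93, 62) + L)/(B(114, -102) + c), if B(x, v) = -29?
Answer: 22614/6503 ≈ 3.4775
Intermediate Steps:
c = -12977 (c = -9765 - 3212 = -12977)
(M(93, 62) + L)/(B(114, -102) + c) = (6*93 - 45786)/(-29 - 12977) = (558 - 45786)/(-13006) = -45228*(-1/13006) = 22614/6503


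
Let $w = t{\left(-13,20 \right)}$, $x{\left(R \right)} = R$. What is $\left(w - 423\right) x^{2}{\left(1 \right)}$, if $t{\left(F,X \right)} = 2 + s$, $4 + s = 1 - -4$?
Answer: $-420$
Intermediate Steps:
$s = 1$ ($s = -4 + \left(1 - -4\right) = -4 + \left(1 + 4\right) = -4 + 5 = 1$)
$t{\left(F,X \right)} = 3$ ($t{\left(F,X \right)} = 2 + 1 = 3$)
$w = 3$
$\left(w - 423\right) x^{2}{\left(1 \right)} = \left(3 - 423\right) 1^{2} = \left(-420\right) 1 = -420$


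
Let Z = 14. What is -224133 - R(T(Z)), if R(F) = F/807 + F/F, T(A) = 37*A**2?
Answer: -180883390/807 ≈ -2.2414e+5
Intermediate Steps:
R(F) = 1 + F/807 (R(F) = F*(1/807) + 1 = F/807 + 1 = 1 + F/807)
-224133 - R(T(Z)) = -224133 - (1 + (37*14**2)/807) = -224133 - (1 + (37*196)/807) = -224133 - (1 + (1/807)*7252) = -224133 - (1 + 7252/807) = -224133 - 1*8059/807 = -224133 - 8059/807 = -180883390/807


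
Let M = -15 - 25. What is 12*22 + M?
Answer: 224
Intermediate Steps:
M = -40
12*22 + M = 12*22 - 40 = 264 - 40 = 224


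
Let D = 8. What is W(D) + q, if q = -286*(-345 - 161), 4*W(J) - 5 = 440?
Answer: 579309/4 ≈ 1.4483e+5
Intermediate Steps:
W(J) = 445/4 (W(J) = 5/4 + (¼)*440 = 5/4 + 110 = 445/4)
q = 144716 (q = -286*(-506) = 144716)
W(D) + q = 445/4 + 144716 = 579309/4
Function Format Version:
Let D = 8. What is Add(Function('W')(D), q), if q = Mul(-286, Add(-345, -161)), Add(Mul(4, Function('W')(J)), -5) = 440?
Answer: Rational(579309, 4) ≈ 1.4483e+5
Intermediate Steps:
Function('W')(J) = Rational(445, 4) (Function('W')(J) = Add(Rational(5, 4), Mul(Rational(1, 4), 440)) = Add(Rational(5, 4), 110) = Rational(445, 4))
q = 144716 (q = Mul(-286, -506) = 144716)
Add(Function('W')(D), q) = Add(Rational(445, 4), 144716) = Rational(579309, 4)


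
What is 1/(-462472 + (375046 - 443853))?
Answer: -1/531279 ≈ -1.8823e-6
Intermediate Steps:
1/(-462472 + (375046 - 443853)) = 1/(-462472 - 68807) = 1/(-531279) = -1/531279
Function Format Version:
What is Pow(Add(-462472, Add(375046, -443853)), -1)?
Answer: Rational(-1, 531279) ≈ -1.8823e-6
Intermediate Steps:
Pow(Add(-462472, Add(375046, -443853)), -1) = Pow(Add(-462472, -68807), -1) = Pow(-531279, -1) = Rational(-1, 531279)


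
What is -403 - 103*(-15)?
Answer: 1142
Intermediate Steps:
-403 - 103*(-15) = -403 + 1545 = 1142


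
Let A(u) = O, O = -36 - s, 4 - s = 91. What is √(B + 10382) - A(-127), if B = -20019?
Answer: -51 + I*√9637 ≈ -51.0 + 98.168*I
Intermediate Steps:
s = -87 (s = 4 - 1*91 = 4 - 91 = -87)
O = 51 (O = -36 - 1*(-87) = -36 + 87 = 51)
A(u) = 51
√(B + 10382) - A(-127) = √(-20019 + 10382) - 1*51 = √(-9637) - 51 = I*√9637 - 51 = -51 + I*√9637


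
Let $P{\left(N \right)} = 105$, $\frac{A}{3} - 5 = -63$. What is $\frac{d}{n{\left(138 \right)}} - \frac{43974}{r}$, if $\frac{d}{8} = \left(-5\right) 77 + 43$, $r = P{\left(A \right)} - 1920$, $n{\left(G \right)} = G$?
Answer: $\frac{61254}{13915} \approx 4.402$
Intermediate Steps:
$A = -174$ ($A = 15 + 3 \left(-63\right) = 15 - 189 = -174$)
$r = -1815$ ($r = 105 - 1920 = -1815$)
$d = -2736$ ($d = 8 \left(\left(-5\right) 77 + 43\right) = 8 \left(-385 + 43\right) = 8 \left(-342\right) = -2736$)
$\frac{d}{n{\left(138 \right)}} - \frac{43974}{r} = - \frac{2736}{138} - \frac{43974}{-1815} = \left(-2736\right) \frac{1}{138} - - \frac{14658}{605} = - \frac{456}{23} + \frac{14658}{605} = \frac{61254}{13915}$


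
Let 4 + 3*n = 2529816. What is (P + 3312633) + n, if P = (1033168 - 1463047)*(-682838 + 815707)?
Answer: -171340310842/3 ≈ -5.7113e+10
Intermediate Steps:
n = 2529812/3 (n = -4/3 + (1/3)*2529816 = -4/3 + 843272 = 2529812/3 ≈ 8.4327e+5)
P = -57117592851 (P = -429879*132869 = -57117592851)
(P + 3312633) + n = (-57117592851 + 3312633) + 2529812/3 = -57114280218 + 2529812/3 = -171340310842/3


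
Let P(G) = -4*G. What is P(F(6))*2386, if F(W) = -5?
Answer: 47720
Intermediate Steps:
P(F(6))*2386 = -4*(-5)*2386 = 20*2386 = 47720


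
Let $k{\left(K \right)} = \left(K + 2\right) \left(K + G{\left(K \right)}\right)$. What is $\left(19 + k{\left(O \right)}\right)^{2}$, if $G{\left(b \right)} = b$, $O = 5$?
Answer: $7921$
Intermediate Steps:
$k{\left(K \right)} = 2 K \left(2 + K\right)$ ($k{\left(K \right)} = \left(K + 2\right) \left(K + K\right) = \left(2 + K\right) 2 K = 2 K \left(2 + K\right)$)
$\left(19 + k{\left(O \right)}\right)^{2} = \left(19 + 2 \cdot 5 \left(2 + 5\right)\right)^{2} = \left(19 + 2 \cdot 5 \cdot 7\right)^{2} = \left(19 + 70\right)^{2} = 89^{2} = 7921$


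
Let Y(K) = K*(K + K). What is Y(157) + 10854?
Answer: 60152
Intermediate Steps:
Y(K) = 2*K² (Y(K) = K*(2*K) = 2*K²)
Y(157) + 10854 = 2*157² + 10854 = 2*24649 + 10854 = 49298 + 10854 = 60152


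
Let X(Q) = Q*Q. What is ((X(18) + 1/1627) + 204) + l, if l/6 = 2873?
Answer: 28905283/1627 ≈ 17766.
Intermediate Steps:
X(Q) = Q**2
l = 17238 (l = 6*2873 = 17238)
((X(18) + 1/1627) + 204) + l = ((18**2 + 1/1627) + 204) + 17238 = ((324 + 1/1627) + 204) + 17238 = (527149/1627 + 204) + 17238 = 859057/1627 + 17238 = 28905283/1627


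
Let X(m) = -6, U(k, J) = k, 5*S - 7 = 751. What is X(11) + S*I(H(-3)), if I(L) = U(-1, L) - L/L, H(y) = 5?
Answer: -1546/5 ≈ -309.20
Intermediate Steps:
S = 758/5 (S = 7/5 + (1/5)*751 = 7/5 + 751/5 = 758/5 ≈ 151.60)
I(L) = -2 (I(L) = -1 - L/L = -1 - 1*1 = -1 - 1 = -2)
X(11) + S*I(H(-3)) = -6 + (758/5)*(-2) = -6 - 1516/5 = -1546/5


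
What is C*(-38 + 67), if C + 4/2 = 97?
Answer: 2755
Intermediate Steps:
C = 95 (C = -2 + 97 = 95)
C*(-38 + 67) = 95*(-38 + 67) = 95*29 = 2755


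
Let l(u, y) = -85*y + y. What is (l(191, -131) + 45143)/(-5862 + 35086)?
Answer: 4319/2248 ≈ 1.9213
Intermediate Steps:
l(u, y) = -84*y
(l(191, -131) + 45143)/(-5862 + 35086) = (-84*(-131) + 45143)/(-5862 + 35086) = (11004 + 45143)/29224 = 56147*(1/29224) = 4319/2248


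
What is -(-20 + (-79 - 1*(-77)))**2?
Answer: -484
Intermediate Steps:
-(-20 + (-79 - 1*(-77)))**2 = -(-20 + (-79 + 77))**2 = -(-20 - 2)**2 = -1*(-22)**2 = -1*484 = -484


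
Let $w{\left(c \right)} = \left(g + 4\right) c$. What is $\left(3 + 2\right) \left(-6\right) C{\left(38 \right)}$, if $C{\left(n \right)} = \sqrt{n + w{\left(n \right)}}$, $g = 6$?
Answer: $- 30 \sqrt{418} \approx -613.35$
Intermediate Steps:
$w{\left(c \right)} = 10 c$ ($w{\left(c \right)} = \left(6 + 4\right) c = 10 c$)
$C{\left(n \right)} = \sqrt{11} \sqrt{n}$ ($C{\left(n \right)} = \sqrt{n + 10 n} = \sqrt{11 n} = \sqrt{11} \sqrt{n}$)
$\left(3 + 2\right) \left(-6\right) C{\left(38 \right)} = \left(3 + 2\right) \left(-6\right) \sqrt{11} \sqrt{38} = 5 \left(-6\right) \sqrt{418} = - 30 \sqrt{418}$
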